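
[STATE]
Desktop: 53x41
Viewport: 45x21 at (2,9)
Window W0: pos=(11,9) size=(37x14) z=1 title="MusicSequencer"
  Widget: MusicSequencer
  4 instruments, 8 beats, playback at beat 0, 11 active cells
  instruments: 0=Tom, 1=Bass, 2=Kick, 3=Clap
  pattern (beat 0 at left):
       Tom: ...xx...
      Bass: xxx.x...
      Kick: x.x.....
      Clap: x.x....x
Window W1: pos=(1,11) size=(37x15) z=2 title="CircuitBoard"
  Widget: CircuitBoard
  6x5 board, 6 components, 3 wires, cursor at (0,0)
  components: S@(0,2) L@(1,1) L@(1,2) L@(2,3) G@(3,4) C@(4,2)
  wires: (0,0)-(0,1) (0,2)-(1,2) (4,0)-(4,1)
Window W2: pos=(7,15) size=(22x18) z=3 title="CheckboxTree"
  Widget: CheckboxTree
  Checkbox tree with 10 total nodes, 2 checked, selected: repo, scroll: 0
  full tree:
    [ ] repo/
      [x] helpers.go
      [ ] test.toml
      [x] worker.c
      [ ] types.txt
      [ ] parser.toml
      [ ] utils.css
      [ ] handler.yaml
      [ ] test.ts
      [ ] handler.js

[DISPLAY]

         ┏━━━━━━━━━━━━━━━━━━━━━━━━━━━━━━━━━━━
         ┃ MusicSequencer                    
━━━━━━━━━━━━━━━━━━━━━━━━━━━━━━━━━━━┓─────────
 CircuitBoard                      ┃         
───────────────────────────────────┨         
   0 1 2 3 4 5                     ┃         
0  [.┏━━━━━━━━━━━━━━━━━━━━┓        ┃         
     ┃ CheckboxTree       ┃        ┃         
1    ┠────────────────────┨        ┃         
     ┃>[-] repo/          ┃        ┃         
2    ┃   [x] helpers.go   ┃        ┃         
     ┃   [ ] test.toml    ┃        ┃         
3    ┃   [x] worker.c     ┃        ┃         
     ┃   [ ] types.txt    ┃        ┃━━━━━━━━━
4   ·┃   [ ] parser.toml  ┃        ┃         
Curso┃   [ ] utils.css    ┃        ┃         
━━━━━┃   [ ] handler.yaml ┃━━━━━━━━┛         
     ┃   [ ] test.ts      ┃                  
     ┃   [ ] handler.js   ┃                  
     ┃                    ┃                  
     ┃                    ┃                  


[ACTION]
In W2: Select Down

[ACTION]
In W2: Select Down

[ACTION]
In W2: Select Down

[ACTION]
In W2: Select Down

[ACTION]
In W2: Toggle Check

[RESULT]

         ┏━━━━━━━━━━━━━━━━━━━━━━━━━━━━━━━━━━━
         ┃ MusicSequencer                    
━━━━━━━━━━━━━━━━━━━━━━━━━━━━━━━━━━━┓─────────
 CircuitBoard                      ┃         
───────────────────────────────────┨         
   0 1 2 3 4 5                     ┃         
0  [.┏━━━━━━━━━━━━━━━━━━━━┓        ┃         
     ┃ CheckboxTree       ┃        ┃         
1    ┠────────────────────┨        ┃         
     ┃ [-] repo/          ┃        ┃         
2    ┃   [x] helpers.go   ┃        ┃         
     ┃   [ ] test.toml    ┃        ┃         
3    ┃   [x] worker.c     ┃        ┃         
     ┃>  [x] types.txt    ┃        ┃━━━━━━━━━
4   ·┃   [ ] parser.toml  ┃        ┃         
Curso┃   [ ] utils.css    ┃        ┃         
━━━━━┃   [ ] handler.yaml ┃━━━━━━━━┛         
     ┃   [ ] test.ts      ┃                  
     ┃   [ ] handler.js   ┃                  
     ┃                    ┃                  
     ┃                    ┃                  


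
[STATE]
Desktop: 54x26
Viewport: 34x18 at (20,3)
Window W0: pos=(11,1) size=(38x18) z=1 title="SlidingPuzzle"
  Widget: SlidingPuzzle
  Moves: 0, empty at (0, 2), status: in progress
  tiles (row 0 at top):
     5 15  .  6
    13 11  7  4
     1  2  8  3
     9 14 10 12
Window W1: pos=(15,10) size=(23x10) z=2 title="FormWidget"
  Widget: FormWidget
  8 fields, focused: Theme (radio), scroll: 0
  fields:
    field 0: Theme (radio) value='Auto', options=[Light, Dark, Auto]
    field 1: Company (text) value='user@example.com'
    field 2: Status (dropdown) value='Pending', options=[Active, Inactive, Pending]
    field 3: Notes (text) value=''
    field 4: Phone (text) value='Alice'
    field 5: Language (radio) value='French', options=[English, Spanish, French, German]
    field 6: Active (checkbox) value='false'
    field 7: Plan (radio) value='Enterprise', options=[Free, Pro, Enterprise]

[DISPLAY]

────────────────────────────┨     
──┬────┬────┐               ┃     
5 │    │  6 │               ┃     
──┼────┼────┤               ┃     
1 │  7 │  4 │               ┃     
──┼────┼────┤               ┃     
2 │  8 │  3 │               ┃     
━━━━━━━━━━━━━━━━━┓          ┃     
mWidget          ┃          ┃     
─────────────────┨          ┃     
eme:      ( ) Lig┃          ┃     
mpany:    [user@]┃          ┃     
atus:     [Pend▼]┃          ┃     
tes:      [     ]┃          ┃     
one:      [Alice]┃          ┃     
nguage:   ( ) Eng┃━━━━━━━━━━┛     
━━━━━━━━━━━━━━━━━┛                
                                  


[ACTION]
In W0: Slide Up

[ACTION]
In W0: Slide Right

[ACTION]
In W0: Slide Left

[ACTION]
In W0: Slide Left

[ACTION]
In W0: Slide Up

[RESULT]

────────────────────────────┨     
──┬────┬────┐               ┃     
5 │  7 │  6 │               ┃     
──┼────┼────┤               ┃     
1 │  4 │  3 │               ┃     
──┼────┼────┤               ┃     
2 │  8 │    │               ┃     
━━━━━━━━━━━━━━━━━┓          ┃     
mWidget          ┃          ┃     
─────────────────┨          ┃     
eme:      ( ) Lig┃          ┃     
mpany:    [user@]┃          ┃     
atus:     [Pend▼]┃          ┃     
tes:      [     ]┃          ┃     
one:      [Alice]┃          ┃     
nguage:   ( ) Eng┃━━━━━━━━━━┛     
━━━━━━━━━━━━━━━━━┛                
                                  


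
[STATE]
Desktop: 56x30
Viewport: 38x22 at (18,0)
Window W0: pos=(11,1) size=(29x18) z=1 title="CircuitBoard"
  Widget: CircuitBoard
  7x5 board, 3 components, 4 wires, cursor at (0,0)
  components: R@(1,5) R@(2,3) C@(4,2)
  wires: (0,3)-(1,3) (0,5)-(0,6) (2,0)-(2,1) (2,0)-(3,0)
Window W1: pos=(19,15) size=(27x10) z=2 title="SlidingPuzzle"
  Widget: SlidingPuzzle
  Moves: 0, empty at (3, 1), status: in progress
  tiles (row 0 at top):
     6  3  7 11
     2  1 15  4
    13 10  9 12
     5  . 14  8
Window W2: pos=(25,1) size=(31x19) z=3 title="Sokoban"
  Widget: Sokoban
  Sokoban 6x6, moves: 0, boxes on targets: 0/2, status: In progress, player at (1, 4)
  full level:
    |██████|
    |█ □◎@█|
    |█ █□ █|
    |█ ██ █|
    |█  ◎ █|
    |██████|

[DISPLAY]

                                      
━━━━━━━┏━━━━━━━━━━━━━━━━━━━━━━━━━━━━━┓
itBoard┃ Sokoban                     ┃
───────┠─────────────────────────────┨
 2 3 4 ┃██████                       ┃
       ┃█ □◎@█                       ┃
       ┃█ █□ █                       ┃
       ┃█ ██ █                       ┃
       ┃█  ◎ █                       ┃
─ ·    ┃██████                       ┃
       ┃Moves: 0  0/2                ┃
       ┃                             ┃
       ┃                             ┃
      C┃                             ┃
: (0,0)┃                             ┃
 ┏━━━━━┃                             ┃
 ┃ Slid┃                             ┃
 ┠─────┃                             ┃
━┃┌────┃                             ┃
 ┃│  6 ┗━━━━━━━━━━━━━━━━━━━━━━━━━━━━━┛
 ┃├────┼────┼────┼────┤    ┃          
 ┃│  2 │  1 │ 15 │  4 │    ┃          


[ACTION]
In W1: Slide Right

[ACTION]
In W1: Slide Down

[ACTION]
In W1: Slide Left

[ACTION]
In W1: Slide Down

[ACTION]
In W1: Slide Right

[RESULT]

                                      
━━━━━━━┏━━━━━━━━━━━━━━━━━━━━━━━━━━━━━┓
itBoard┃ Sokoban                     ┃
───────┠─────────────────────────────┨
 2 3 4 ┃██████                       ┃
       ┃█ □◎@█                       ┃
       ┃█ █□ █                       ┃
       ┃█ ██ █                       ┃
       ┃█  ◎ █                       ┃
─ ·    ┃██████                       ┃
       ┃Moves: 0  0/2                ┃
       ┃                             ┃
       ┃                             ┃
      C┃                             ┃
: (0,0)┃                             ┃
 ┏━━━━━┃                             ┃
 ┃ Slid┃                             ┃
 ┠─────┃                             ┃
━┃┌────┃                             ┃
 ┃│  6 ┗━━━━━━━━━━━━━━━━━━━━━━━━━━━━━┛
 ┃├────┼────┼────┼────┤    ┃          
 ┃│    │  2 │ 15 │  4 │    ┃          


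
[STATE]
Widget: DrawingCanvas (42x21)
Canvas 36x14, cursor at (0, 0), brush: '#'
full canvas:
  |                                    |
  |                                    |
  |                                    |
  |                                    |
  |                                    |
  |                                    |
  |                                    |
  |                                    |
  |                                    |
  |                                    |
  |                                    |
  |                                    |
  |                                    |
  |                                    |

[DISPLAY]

+                                         
                                          
                                          
                                          
                                          
                                          
                                          
                                          
                                          
                                          
                                          
                                          
                                          
                                          
                                          
                                          
                                          
                                          
                                          
                                          
                                          


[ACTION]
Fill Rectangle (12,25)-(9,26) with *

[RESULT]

+                                         
                                          
                                          
                                          
                                          
                                          
                                          
                                          
                                          
                         **               
                         **               
                         **               
                         **               
                                          
                                          
                                          
                                          
                                          
                                          
                                          
                                          


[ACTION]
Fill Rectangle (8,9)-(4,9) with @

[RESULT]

+                                         
                                          
                                          
                                          
         @                                
         @                                
         @                                
         @                                
         @                                
                         **               
                         **               
                         **               
                         **               
                                          
                                          
                                          
                                          
                                          
                                          
                                          
                                          


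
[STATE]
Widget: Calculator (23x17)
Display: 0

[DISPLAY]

                      0
┌───┬───┬───┬───┐      
│ 7 │ 8 │ 9 │ ÷ │      
├───┼───┼───┼───┤      
│ 4 │ 5 │ 6 │ × │      
├───┼───┼───┼───┤      
│ 1 │ 2 │ 3 │ - │      
├───┼───┼───┼───┤      
│ 0 │ . │ = │ + │      
├───┼───┼───┼───┤      
│ C │ MC│ MR│ M+│      
└───┴───┴───┴───┘      
                       
                       
                       
                       
                       


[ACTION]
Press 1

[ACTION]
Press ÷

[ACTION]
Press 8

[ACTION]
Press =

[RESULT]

                  0.125
┌───┬───┬───┬───┐      
│ 7 │ 8 │ 9 │ ÷ │      
├───┼───┼───┼───┤      
│ 4 │ 5 │ 6 │ × │      
├───┼───┼───┼───┤      
│ 1 │ 2 │ 3 │ - │      
├───┼───┼───┼───┤      
│ 0 │ . │ = │ + │      
├───┼───┼───┼───┤      
│ C │ MC│ MR│ M+│      
└───┴───┴───┴───┘      
                       
                       
                       
                       
                       


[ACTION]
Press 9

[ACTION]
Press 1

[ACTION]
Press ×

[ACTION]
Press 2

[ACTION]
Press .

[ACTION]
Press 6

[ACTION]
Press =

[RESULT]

                  236.6
┌───┬───┬───┬───┐      
│ 7 │ 8 │ 9 │ ÷ │      
├───┼───┼───┼───┤      
│ 4 │ 5 │ 6 │ × │      
├───┼───┼───┼───┤      
│ 1 │ 2 │ 3 │ - │      
├───┼───┼───┼───┤      
│ 0 │ . │ = │ + │      
├───┼───┼───┼───┤      
│ C │ MC│ MR│ M+│      
└───┴───┴───┴───┘      
                       
                       
                       
                       
                       


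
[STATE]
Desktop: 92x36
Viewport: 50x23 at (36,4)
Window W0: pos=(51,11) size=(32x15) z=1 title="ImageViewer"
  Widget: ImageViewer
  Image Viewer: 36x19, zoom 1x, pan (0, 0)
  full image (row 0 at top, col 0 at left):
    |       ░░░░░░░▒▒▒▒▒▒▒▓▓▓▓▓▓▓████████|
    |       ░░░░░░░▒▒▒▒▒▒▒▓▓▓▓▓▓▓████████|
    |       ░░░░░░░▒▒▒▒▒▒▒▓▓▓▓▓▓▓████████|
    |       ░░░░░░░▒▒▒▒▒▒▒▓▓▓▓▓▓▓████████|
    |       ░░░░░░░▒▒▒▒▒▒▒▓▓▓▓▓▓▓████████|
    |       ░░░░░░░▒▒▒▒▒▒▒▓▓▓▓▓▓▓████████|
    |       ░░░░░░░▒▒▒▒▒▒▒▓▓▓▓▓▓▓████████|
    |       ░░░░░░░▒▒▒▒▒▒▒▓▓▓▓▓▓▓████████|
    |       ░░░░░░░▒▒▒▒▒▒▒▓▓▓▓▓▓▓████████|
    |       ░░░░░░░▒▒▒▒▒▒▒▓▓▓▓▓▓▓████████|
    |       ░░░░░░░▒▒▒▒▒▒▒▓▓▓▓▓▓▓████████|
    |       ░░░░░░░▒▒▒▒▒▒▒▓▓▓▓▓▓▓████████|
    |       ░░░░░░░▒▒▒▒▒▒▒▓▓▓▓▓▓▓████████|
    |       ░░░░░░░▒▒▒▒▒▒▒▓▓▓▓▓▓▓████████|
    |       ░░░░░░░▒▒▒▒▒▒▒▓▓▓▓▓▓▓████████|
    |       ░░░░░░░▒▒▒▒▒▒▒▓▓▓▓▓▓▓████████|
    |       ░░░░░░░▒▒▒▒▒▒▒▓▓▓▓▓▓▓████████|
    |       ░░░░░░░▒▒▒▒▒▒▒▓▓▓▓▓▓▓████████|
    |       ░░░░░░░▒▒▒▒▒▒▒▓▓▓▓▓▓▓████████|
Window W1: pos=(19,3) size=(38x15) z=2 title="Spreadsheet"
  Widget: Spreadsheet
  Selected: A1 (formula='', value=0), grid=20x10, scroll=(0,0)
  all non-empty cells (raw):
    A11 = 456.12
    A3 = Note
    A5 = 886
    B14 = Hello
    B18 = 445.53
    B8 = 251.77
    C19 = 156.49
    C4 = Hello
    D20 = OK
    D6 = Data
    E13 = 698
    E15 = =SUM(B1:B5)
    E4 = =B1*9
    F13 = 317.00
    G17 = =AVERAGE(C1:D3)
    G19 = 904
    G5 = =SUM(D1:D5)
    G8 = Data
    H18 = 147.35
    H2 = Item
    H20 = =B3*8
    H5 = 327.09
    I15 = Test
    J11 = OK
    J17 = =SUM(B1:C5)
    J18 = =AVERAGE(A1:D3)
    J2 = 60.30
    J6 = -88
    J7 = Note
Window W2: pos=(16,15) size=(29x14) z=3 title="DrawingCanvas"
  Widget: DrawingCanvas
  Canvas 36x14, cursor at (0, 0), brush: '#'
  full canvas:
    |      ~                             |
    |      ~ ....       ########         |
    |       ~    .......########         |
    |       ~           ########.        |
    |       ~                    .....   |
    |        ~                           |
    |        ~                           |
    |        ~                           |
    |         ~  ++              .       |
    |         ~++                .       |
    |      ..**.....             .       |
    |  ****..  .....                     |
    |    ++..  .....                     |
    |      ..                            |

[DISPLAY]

                    ┃                             
────────────────────┨                             
                    ┃                             
       C       D    ┃                             
--------------------┃                             
   0       0       0┃                             
   0       0       0┃                             
   0       0       0┃━━━━━━━━━━━━━━━━━━━━━━━━━┓   
   0Hello          0┃eViewer                  ┃   
   0       0       0┃─────────────────────────┨   
   0       0Data    ┃  ░░░░░░░▒▒▒▒▒▒▒▓▓▓▓▓▓▓██┃   
━━━━━━━━┓  0       0┃  ░░░░░░░▒▒▒▒▒▒▒▓▓▓▓▓▓▓██┃   
        ┃  0       0┃  ░░░░░░░▒▒▒▒▒▒▒▓▓▓▓▓▓▓██┃   
────────┨━━━━━━━━━━━┛  ░░░░░░░▒▒▒▒▒▒▒▓▓▓▓▓▓▓██┃   
        ┃      ┃       ░░░░░░░▒▒▒▒▒▒▒▓▓▓▓▓▓▓██┃   
########┃      ┃       ░░░░░░░▒▒▒▒▒▒▒▓▓▓▓▓▓▓██┃   
########┃      ┃       ░░░░░░░▒▒▒▒▒▒▒▓▓▓▓▓▓▓██┃   
########┃      ┃       ░░░░░░░▒▒▒▒▒▒▒▓▓▓▓▓▓▓██┃   
        ┃      ┃       ░░░░░░░▒▒▒▒▒▒▒▓▓▓▓▓▓▓██┃   
        ┃      ┃       ░░░░░░░▒▒▒▒▒▒▒▓▓▓▓▓▓▓██┃   
        ┃      ┃       ░░░░░░░▒▒▒▒▒▒▒▓▓▓▓▓▓▓██┃   
        ┃      ┗━━━━━━━━━━━━━━━━━━━━━━━━━━━━━━┛   
        ┃                                         


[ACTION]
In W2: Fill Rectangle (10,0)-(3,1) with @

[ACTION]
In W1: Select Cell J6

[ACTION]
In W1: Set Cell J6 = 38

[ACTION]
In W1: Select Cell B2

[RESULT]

                    ┃                             
────────────────────┨                             
                    ┃                             
       C       D    ┃                             
--------------------┃                             
   0       0       0┃                             
 [0]       0       0┃                             
   0       0       0┃━━━━━━━━━━━━━━━━━━━━━━━━━┓   
   0Hello          0┃eViewer                  ┃   
   0       0       0┃─────────────────────────┨   
   0       0Data    ┃  ░░░░░░░▒▒▒▒▒▒▒▓▓▓▓▓▓▓██┃   
━━━━━━━━┓  0       0┃  ░░░░░░░▒▒▒▒▒▒▒▓▓▓▓▓▓▓██┃   
        ┃  0       0┃  ░░░░░░░▒▒▒▒▒▒▒▓▓▓▓▓▓▓██┃   
────────┨━━━━━━━━━━━┛  ░░░░░░░▒▒▒▒▒▒▒▓▓▓▓▓▓▓██┃   
        ┃      ┃       ░░░░░░░▒▒▒▒▒▒▒▓▓▓▓▓▓▓██┃   
########┃      ┃       ░░░░░░░▒▒▒▒▒▒▒▓▓▓▓▓▓▓██┃   
########┃      ┃       ░░░░░░░▒▒▒▒▒▒▒▓▓▓▓▓▓▓██┃   
########┃      ┃       ░░░░░░░▒▒▒▒▒▒▒▓▓▓▓▓▓▓██┃   
        ┃      ┃       ░░░░░░░▒▒▒▒▒▒▒▓▓▓▓▓▓▓██┃   
        ┃      ┃       ░░░░░░░▒▒▒▒▒▒▒▓▓▓▓▓▓▓██┃   
        ┃      ┃       ░░░░░░░▒▒▒▒▒▒▒▓▓▓▓▓▓▓██┃   
        ┃      ┗━━━━━━━━━━━━━━━━━━━━━━━━━━━━━━┛   
        ┃                                         


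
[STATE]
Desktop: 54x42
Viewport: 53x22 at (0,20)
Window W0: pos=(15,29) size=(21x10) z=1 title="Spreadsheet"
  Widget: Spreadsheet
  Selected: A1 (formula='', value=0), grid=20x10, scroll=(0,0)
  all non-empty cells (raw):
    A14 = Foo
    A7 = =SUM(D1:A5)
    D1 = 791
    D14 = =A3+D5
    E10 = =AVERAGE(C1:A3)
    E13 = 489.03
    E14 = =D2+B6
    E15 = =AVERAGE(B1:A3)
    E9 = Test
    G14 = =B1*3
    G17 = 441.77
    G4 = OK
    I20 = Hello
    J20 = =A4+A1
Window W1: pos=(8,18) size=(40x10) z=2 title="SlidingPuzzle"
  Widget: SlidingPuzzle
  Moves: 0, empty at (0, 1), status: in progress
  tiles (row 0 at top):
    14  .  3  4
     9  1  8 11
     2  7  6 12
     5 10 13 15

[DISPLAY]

        ┠──────────────────────────────────────┨     
        ┃┌────┬────┬────┬────┐                 ┃     
        ┃│ 14 │    │  3 │  4 │                 ┃     
        ┃├────┼────┼────┼────┤                 ┃     
        ┃│  9 │  1 │  8 │ 11 │                 ┃     
        ┃├────┼────┼────┼────┤                 ┃     
        ┃│  2 │  7 │  6 │ 12 │                 ┃     
        ┗━━━━━━━━━━━━━━━━━━━━━━━━━━━━━━━━━━━━━━┛     
                                                     
               ┏━━━━━━━━━━━━━━━━━━━┓                 
               ┃ Spreadsheet       ┃                 
               ┠───────────────────┨                 
               ┃A1:                ┃                 
               ┃       A       B   ┃                 
               ┃-------------------┃                 
               ┃  1      [0]       ┃                 
               ┃  2        0       ┃                 
               ┃  3        0       ┃                 
               ┗━━━━━━━━━━━━━━━━━━━┛                 
                                                     
                                                     
                                                     


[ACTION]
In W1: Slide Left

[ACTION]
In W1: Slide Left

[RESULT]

        ┠──────────────────────────────────────┨     
        ┃┌────┬────┬────┬────┐                 ┃     
        ┃│ 14 │  3 │  4 │    │                 ┃     
        ┃├────┼────┼────┼────┤                 ┃     
        ┃│  9 │  1 │  8 │ 11 │                 ┃     
        ┃├────┼────┼────┼────┤                 ┃     
        ┃│  2 │  7 │  6 │ 12 │                 ┃     
        ┗━━━━━━━━━━━━━━━━━━━━━━━━━━━━━━━━━━━━━━┛     
                                                     
               ┏━━━━━━━━━━━━━━━━━━━┓                 
               ┃ Spreadsheet       ┃                 
               ┠───────────────────┨                 
               ┃A1:                ┃                 
               ┃       A       B   ┃                 
               ┃-------------------┃                 
               ┃  1      [0]       ┃                 
               ┃  2        0       ┃                 
               ┃  3        0       ┃                 
               ┗━━━━━━━━━━━━━━━━━━━┛                 
                                                     
                                                     
                                                     


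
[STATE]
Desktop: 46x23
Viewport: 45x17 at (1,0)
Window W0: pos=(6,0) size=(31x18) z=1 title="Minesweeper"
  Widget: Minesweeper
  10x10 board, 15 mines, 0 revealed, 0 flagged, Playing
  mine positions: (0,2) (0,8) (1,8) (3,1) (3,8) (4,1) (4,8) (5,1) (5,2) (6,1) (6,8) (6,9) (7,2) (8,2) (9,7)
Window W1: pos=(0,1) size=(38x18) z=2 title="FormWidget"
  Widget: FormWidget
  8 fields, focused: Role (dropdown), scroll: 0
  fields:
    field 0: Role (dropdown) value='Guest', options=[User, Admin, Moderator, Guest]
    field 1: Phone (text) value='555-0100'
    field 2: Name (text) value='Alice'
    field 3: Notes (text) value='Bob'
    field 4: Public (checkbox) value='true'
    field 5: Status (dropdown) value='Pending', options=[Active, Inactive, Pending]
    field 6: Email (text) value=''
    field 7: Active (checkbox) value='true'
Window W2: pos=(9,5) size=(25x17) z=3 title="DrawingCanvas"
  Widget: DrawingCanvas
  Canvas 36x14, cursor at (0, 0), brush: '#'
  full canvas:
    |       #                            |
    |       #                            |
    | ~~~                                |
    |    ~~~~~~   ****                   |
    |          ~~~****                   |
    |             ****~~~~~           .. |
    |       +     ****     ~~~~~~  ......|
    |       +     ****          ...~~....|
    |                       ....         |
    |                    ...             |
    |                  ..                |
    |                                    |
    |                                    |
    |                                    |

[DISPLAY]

     ┏━━━━━━━━━━━━━━━━━━━━━━━━━━━━━┓         
━━━━━━━━━━━━━━━━━━━━━━━━━━━━━━━━━━━━┓        
 FormWidget                         ┃        
────────────────────────────────────┨        
> Role:       [Guest              ▼]┃        
  Phone:┏━━━━━━━━━━━━━━━━━━━━━━━┓  ]┃        
  Name: ┃ DrawingCanvas         ┃  ]┃        
  Notes:┠───────────────────────┨  ]┃        
  Public┃+      #               ┃   ┃        
  Status┃       #               ┃ ▼]┃        
  Email:┃ ~~~                   ┃  ]┃        
  Active┃    ~~~~~~   ****      ┃   ┃        
        ┃          ~~~****      ┃   ┃        
        ┃             ****~~~~~ ┃   ┃        
        ┃       +     ****     ~┃   ┃        
        ┃       +     ****      ┃   ┃        
        ┃                       ┃   ┃        


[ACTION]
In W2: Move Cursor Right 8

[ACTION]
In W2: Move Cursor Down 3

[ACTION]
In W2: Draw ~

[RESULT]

     ┏━━━━━━━━━━━━━━━━━━━━━━━━━━━━━┓         
━━━━━━━━━━━━━━━━━━━━━━━━━━━━━━━━━━━━┓        
 FormWidget                         ┃        
────────────────────────────────────┨        
> Role:       [Guest              ▼]┃        
  Phone:┏━━━━━━━━━━━━━━━━━━━━━━━┓  ]┃        
  Name: ┃ DrawingCanvas         ┃  ]┃        
  Notes:┠───────────────────────┨  ]┃        
  Public┃       #               ┃   ┃        
  Status┃       #               ┃ ▼]┃        
  Email:┃ ~~~                   ┃  ]┃        
  Active┃    ~~~~~~   ****      ┃   ┃        
        ┃          ~~~****      ┃   ┃        
        ┃             ****~~~~~ ┃   ┃        
        ┃       +     ****     ~┃   ┃        
        ┃       +     ****      ┃   ┃        
        ┃                       ┃   ┃        


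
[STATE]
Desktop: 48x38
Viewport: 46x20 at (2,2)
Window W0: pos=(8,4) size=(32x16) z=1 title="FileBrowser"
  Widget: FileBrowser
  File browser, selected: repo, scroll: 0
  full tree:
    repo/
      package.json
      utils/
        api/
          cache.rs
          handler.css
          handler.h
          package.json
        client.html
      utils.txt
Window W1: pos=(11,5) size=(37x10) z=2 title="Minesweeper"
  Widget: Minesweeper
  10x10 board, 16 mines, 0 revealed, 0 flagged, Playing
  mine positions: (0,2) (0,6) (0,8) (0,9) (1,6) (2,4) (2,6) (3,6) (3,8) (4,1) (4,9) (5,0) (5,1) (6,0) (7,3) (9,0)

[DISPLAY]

                                              
                                              
      ┏━━━━━━━━━━━━━━━━━━━━━━━━━━━━━━┓        
      ┃ F┏━━━━━━━━━━━━━━━━━━━━━━━━━━━━━━━━━━━┓
      ┠──┃ Minesweeper                       ┃
      ┃> ┠───────────────────────────────────┨
      ┃  ┃■■■■■■■■■■                         ┃
      ┃  ┃■■■■■■■■■■                         ┃
      ┃  ┃■■■■■■■■■■                         ┃
      ┃  ┃■■■■■■■■■■                         ┃
      ┃  ┃■■■■■■■■■■                         ┃
      ┃  ┃■■■■■■■■■■                         ┃
      ┃  ┗━━━━━━━━━━━━━━━━━━━━━━━━━━━━━━━━━━━┛
      ┃                              ┃        
      ┃                              ┃        
      ┃                              ┃        
      ┃                              ┃        
      ┗━━━━━━━━━━━━━━━━━━━━━━━━━━━━━━┛        
                                              
                                              


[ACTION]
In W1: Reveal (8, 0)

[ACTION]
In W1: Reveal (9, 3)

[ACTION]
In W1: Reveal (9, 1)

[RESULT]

                                              
                                              
      ┏━━━━━━━━━━━━━━━━━━━━━━━━━━━━━━┓        
      ┃ F┏━━━━━━━━━━━━━━━━━━━━━━━━━━━━━━━━━━━┓
      ┠──┃ Minesweeper                       ┃
      ┃> ┠───────────────────────────────────┨
      ┃  ┃■■■■■■■■■■                         ┃
      ┃  ┃■■■■■■■■■■                         ┃
      ┃  ┃■■■■■■■■■■                         ┃
      ┃  ┃■■1113■■■■                         ┃
      ┃  ┃■■2  1122■                         ┃
      ┃  ┃■■2     11                         ┃
      ┃  ┗━━━━━━━━━━━━━━━━━━━━━━━━━━━━━━━━━━━┛
      ┃                              ┃        
      ┃                              ┃        
      ┃                              ┃        
      ┃                              ┃        
      ┗━━━━━━━━━━━━━━━━━━━━━━━━━━━━━━┛        
                                              
                                              


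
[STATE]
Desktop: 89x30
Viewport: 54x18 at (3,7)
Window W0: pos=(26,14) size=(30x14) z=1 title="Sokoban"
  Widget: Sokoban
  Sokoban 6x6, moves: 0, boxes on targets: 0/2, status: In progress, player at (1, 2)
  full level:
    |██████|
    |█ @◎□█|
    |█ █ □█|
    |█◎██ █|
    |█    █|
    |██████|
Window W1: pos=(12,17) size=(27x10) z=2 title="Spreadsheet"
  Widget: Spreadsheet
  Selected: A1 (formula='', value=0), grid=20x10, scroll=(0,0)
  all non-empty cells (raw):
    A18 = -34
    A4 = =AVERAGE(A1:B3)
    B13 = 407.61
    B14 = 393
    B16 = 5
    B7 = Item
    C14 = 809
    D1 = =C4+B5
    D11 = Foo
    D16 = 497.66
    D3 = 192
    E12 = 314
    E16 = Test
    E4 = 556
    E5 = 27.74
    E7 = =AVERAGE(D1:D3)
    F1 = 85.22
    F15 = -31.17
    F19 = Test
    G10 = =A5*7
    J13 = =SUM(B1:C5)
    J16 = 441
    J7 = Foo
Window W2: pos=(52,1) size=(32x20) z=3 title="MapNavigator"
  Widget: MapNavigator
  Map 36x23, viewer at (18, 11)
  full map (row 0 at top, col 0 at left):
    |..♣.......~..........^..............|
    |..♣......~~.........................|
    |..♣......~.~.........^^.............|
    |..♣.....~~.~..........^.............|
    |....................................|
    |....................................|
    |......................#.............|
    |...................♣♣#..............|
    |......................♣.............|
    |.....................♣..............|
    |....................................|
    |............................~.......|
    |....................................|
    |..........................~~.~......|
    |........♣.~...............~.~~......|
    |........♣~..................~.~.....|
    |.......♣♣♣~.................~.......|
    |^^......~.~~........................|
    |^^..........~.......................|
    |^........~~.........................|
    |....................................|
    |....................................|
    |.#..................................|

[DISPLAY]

                                                 ┃....
                                                 ┃....
                                                 ┃....
                                                 ┃....
                                                 ┃....
                                                 ┃....
                                                 ┃....
                       ┏━━━━━━━━━━━━━━━━━━━━━━━━━┃....
                       ┃ Sokoban                 ┃....
                       ┠─────────────────────────┃....
         ┏━━━━━━━━━━━━━━━━━━━━━━━━━┓             ┃....
         ┃ Spreadsheet             ┃             ┃....
         ┠─────────────────────────┨             ┃....
         ┃A1:                      ┃             ┗━━━━
         ┃       A       B       C ┃                ┃ 
         ┃-------------------------┃                ┃ 
         ┃  1      [0]       0     ┃2               ┃ 
         ┃  2        0       0     ┃                ┃ 


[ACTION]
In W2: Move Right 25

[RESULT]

                                                 ┃..#.
                                                 ┃♣#..
                                                 ┃..♣.
                                                 ┃.♣..
                                                 ┃....
                                                 ┃....
                                                 ┃....
                       ┏━━━━━━━━━━━━━━━━━━━━━━━━━┃....
                       ┃ Sokoban                 ┃....
                       ┠─────────────────────────┃....
         ┏━━━━━━━━━━━━━━━━━━━━━━━━━┓             ┃....
         ┃ Spreadsheet             ┃             ┃....
         ┠─────────────────────────┨             ┃....
         ┃A1:                      ┃             ┗━━━━
         ┃       A       B       C ┃                ┃ 
         ┃-------------------------┃                ┃ 
         ┃  1      [0]       0     ┃2               ┃ 
         ┃  2        0       0     ┃                ┃ 


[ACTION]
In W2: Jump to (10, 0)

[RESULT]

                                                 ┃    
                                                 ┃    
                                                 ┃    
                                                 ┃    
                                                 ┃    
                                                 ┃    
                                                 ┃    
                       ┏━━━━━━━━━━━━━━━━━━━━━━━━━┃    
                       ┃ Sokoban                 ┃    
                       ┠─────────────────────────┃    
         ┏━━━━━━━━━━━━━━━━━━━━━━━━━┓             ┃    
         ┃ Spreadsheet             ┃             ┃    
         ┠─────────────────────────┨             ┃    
         ┃A1:                      ┃             ┗━━━━
         ┃       A       B       C ┃                ┃ 
         ┃-------------------------┃                ┃ 
         ┃  1      [0]       0     ┃2               ┃ 
         ┃  2        0       0     ┃                ┃ 


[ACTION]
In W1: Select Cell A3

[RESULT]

                                                 ┃    
                                                 ┃    
                                                 ┃    
                                                 ┃    
                                                 ┃    
                                                 ┃    
                                                 ┃    
                       ┏━━━━━━━━━━━━━━━━━━━━━━━━━┃    
                       ┃ Sokoban                 ┃    
                       ┠─────────────────────────┃    
         ┏━━━━━━━━━━━━━━━━━━━━━━━━━┓             ┃    
         ┃ Spreadsheet             ┃             ┃    
         ┠─────────────────────────┨             ┃    
         ┃A3:                      ┃             ┗━━━━
         ┃       A       B       C ┃                ┃ 
         ┃-------------------------┃                ┃ 
         ┃  1        0       0     ┃2               ┃ 
         ┃  2        0       0     ┃                ┃ 
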